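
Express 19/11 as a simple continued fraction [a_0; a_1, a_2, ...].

Run the Euclidean algorithm on 19 and 11; the successive quotients are the partial quotients a_0, a_1, ... (each step inverts the fractional part left over by the previous one):
  19 = 1*11 + 8, so a_0 = 1.
  11 = 1*8 + 3, so a_1 = 1.
  8 = 2*3 + 2, so a_2 = 2.
  3 = 1*2 + 1, so a_3 = 1.
  2 = 2*1 + 0, so a_4 = 2.
The remainder reaches 0 after 5 divisions, so the expansion has 5 partial quotients, read off in order.

[1; 1, 2, 1, 2]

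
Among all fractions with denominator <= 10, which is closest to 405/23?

Expand x = 405/23 as a continued fraction with the Euclidean algorithm:
  405 = 17*23 + 14, so a_0 = 17.
  23 = 1*14 + 9, so a_1 = 1.
  14 = 1*9 + 5, so a_2 = 1.
  9 = 1*5 + 4, so a_3 = 1.
  5 = 1*4 + 1, so a_4 = 1.
  4 = 4*1 + 0, so a_5 = 4.
so x = [17; 1, 1, 1, 1, 4].
Convergents (p_i = a_i*p_{i-1} + p_{i-2}, q_i = a_i*q_{i-1} + q_{i-2} with p_{-2}=0, p_{-1}=1, q_{-2}=1, q_{-1}=0), until the denominator exceeds 10:
  i=0: a_0=17, p_0 = 17*1 + 0 = 17, q_0 = 17*0 + 1 = 1.
  i=1: a_1=1, p_1 = 1*17 + 1 = 18, q_1 = 1*1 + 0 = 1.
  i=2: a_2=1, p_2 = 1*18 + 17 = 35, q_2 = 1*1 + 1 = 2.
  i=3: a_3=1, p_3 = 1*35 + 18 = 53, q_3 = 1*2 + 1 = 3.
  i=4: a_4=1, p_4 = 1*53 + 35 = 88, q_4 = 1*3 + 2 = 5.
  i=5: a_5=4, p_5 = 4*88 + 53 = 405, q_5 = 4*5 + 3 = 23.
q_5 = 23 > 10, so the last convergent with denominator <= 10 is p_4/q_4 = 88/5.
The closest fraction with denominator <= 10 is either p_4/q_4 or the intermediate fraction (k*p_4 + p_3)/(k*q_4 + q_3) with the largest k >= 1 whose denominator stays <= 10; these approach x as k grows, and every other convergent or intermediate fraction in range is farther away.
Largest k: floor((10 - q_3)/q_4) = floor((10 - 3)/5) = 1.
That gives (1*88 + 53)/(1*5 + 3) = 141/8.
Compare the errors: |x - 88/5| = |405*5 - 88*23|/(23*5) = 1/115, and |x - 141/8| = |405*8 - 141*23|/(23*8) = 3/184.
Cross-multiplying, 1*184 = 184 < 345 = 3*115, so 1/115 is smaller: the convergent 88/5 is closer to x than 141/8.

88/5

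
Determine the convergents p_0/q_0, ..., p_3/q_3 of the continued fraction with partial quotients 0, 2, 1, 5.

0/1, 1/2, 1/3, 6/17

Using the convergent recurrence p_i = a_i*p_{i-1} + p_{i-2}, q_i = a_i*q_{i-1} + q_{i-2} with p_{-2}=0, p_{-1}=1, q_{-2}=1, q_{-1}=0:
  i=0: a_0=0, p_0 = 0*1 + 0 = 0, q_0 = 0*0 + 1 = 1.
  i=1: a_1=2, p_1 = 2*0 + 1 = 1, q_1 = 2*1 + 0 = 2.
  i=2: a_2=1, p_2 = 1*1 + 0 = 1, q_2 = 1*2 + 1 = 3.
  i=3: a_3=5, p_3 = 5*1 + 1 = 6, q_3 = 5*3 + 2 = 17.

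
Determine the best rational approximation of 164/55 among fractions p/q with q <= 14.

Expand x = 164/55 as a continued fraction with the Euclidean algorithm:
  164 = 2*55 + 54, so a_0 = 2.
  55 = 1*54 + 1, so a_1 = 1.
  54 = 54*1 + 0, so a_2 = 54.
so x = [2; 1, 54].
Convergents (p_i = a_i*p_{i-1} + p_{i-2}, q_i = a_i*q_{i-1} + q_{i-2} with p_{-2}=0, p_{-1}=1, q_{-2}=1, q_{-1}=0), until the denominator exceeds 14:
  i=0: a_0=2, p_0 = 2*1 + 0 = 2, q_0 = 2*0 + 1 = 1.
  i=1: a_1=1, p_1 = 1*2 + 1 = 3, q_1 = 1*1 + 0 = 1.
  i=2: a_2=54, p_2 = 54*3 + 2 = 164, q_2 = 54*1 + 1 = 55.
q_2 = 55 > 14, so the last convergent with denominator <= 14 is p_1/q_1 = 3/1.
The closest fraction with denominator <= 14 is either p_1/q_1 or the intermediate fraction (k*p_1 + p_0)/(k*q_1 + q_0) with the largest k >= 1 whose denominator stays <= 14; these approach x as k grows, and every other convergent or intermediate fraction in range is farther away.
Largest k: floor((14 - q_0)/q_1) = floor((14 - 1)/1) = 13.
That gives (13*3 + 2)/(13*1 + 1) = 41/14.
Compare the errors: |x - 3/1| = |164*1 - 3*55|/(55*1) = 1/55, and |x - 41/14| = |164*14 - 41*55|/(55*14) = 41/770.
Cross-multiplying, 1*770 = 770 < 2255 = 41*55, so 1/55 is smaller: the convergent 3/1 is closer to x than 41/14.

3/1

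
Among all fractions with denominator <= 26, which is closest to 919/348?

66/25

Expand x = 919/348 as a continued fraction with the Euclidean algorithm:
  919 = 2*348 + 223, so a_0 = 2.
  348 = 1*223 + 125, so a_1 = 1.
  223 = 1*125 + 98, so a_2 = 1.
  125 = 1*98 + 27, so a_3 = 1.
  98 = 3*27 + 17, so a_4 = 3.
  27 = 1*17 + 10, so a_5 = 1.
  17 = 1*10 + 7, so a_6 = 1.
  10 = 1*7 + 3, so a_7 = 1.
  7 = 2*3 + 1, so a_8 = 2.
  3 = 3*1 + 0, so a_9 = 3.
so x = [2; 1, 1, 1, 3, 1, 1, 1, 2, 3].
Convergents (p_i = a_i*p_{i-1} + p_{i-2}, q_i = a_i*q_{i-1} + q_{i-2} with p_{-2}=0, p_{-1}=1, q_{-2}=1, q_{-1}=0), until the denominator exceeds 26:
  i=0: a_0=2, p_0 = 2*1 + 0 = 2, q_0 = 2*0 + 1 = 1.
  i=1: a_1=1, p_1 = 1*2 + 1 = 3, q_1 = 1*1 + 0 = 1.
  i=2: a_2=1, p_2 = 1*3 + 2 = 5, q_2 = 1*1 + 1 = 2.
  i=3: a_3=1, p_3 = 1*5 + 3 = 8, q_3 = 1*2 + 1 = 3.
  i=4: a_4=3, p_4 = 3*8 + 5 = 29, q_4 = 3*3 + 2 = 11.
  i=5: a_5=1, p_5 = 1*29 + 8 = 37, q_5 = 1*11 + 3 = 14.
  i=6: a_6=1, p_6 = 1*37 + 29 = 66, q_6 = 1*14 + 11 = 25.
  i=7: a_7=1, p_7 = 1*66 + 37 = 103, q_7 = 1*25 + 14 = 39.
q_7 = 39 > 26, so the last convergent with denominator <= 26 is p_6/q_6 = 66/25.
The closest fraction with denominator <= 26 is either p_6/q_6 or the intermediate fraction (k*p_6 + p_5)/(k*q_6 + q_5) with the largest k >= 1 whose denominator stays <= 26; these approach x as k grows, and every other convergent or intermediate fraction in range is farther away.
Largest k: floor((26 - q_5)/q_6) = floor((26 - 14)/25) = 0.
Since k = 0, no intermediate fraction beyond p_6/q_6 has denominator <= 26, so the convergent 66/25 is the closest (its error is |919*25 - 66*348|/(348*25) = 7/8700).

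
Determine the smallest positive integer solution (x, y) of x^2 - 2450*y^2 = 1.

First expand sqrt(2450) as a continued fraction. With x_i = (sqrt(2450) + m_i)/d_i and (m_0, d_0) = (0, 1): a_0 = floor(sqrt(2450)) = 49, since 49^2 = 2401 <= 2450 < 2500 = 50^2.
Iterate m_{i+1} = d_i*a_i - m_i, d_{i+1} = (2450 - m_{i+1}^2)/d_i, a_{i+1} = floor((a_0 + m_{i+1})/d_{i+1}):
  m_1 = 1*49 - 0 = 49, d_1 = (2450 - 49^2)/1 = 49/1 = 49, a_1 = floor((49 + 49)/49) = 2.
  m_2 = 49*2 - 49 = 49, d_2 = (2450 - 49^2)/49 = 49/49 = 1, a_2 = floor((49 + 49)/1) = 98.
  m_3 = 1*98 - 49 = 49, d_3 = (2450 - 49^2)/1 = 49/1 = 49: (m_3, d_3) = (m_1, d_1) = (49, 49), so from here the quotients repeat a_1, a_2; the period length is 2.
So sqrt(2450) = [49; (2, 98)] with period length k = 2.
k is even, so the fundamental solution of x^2 - 2450y^2 = 1 is (p_{k-1}, q_{k-1}) = (p_1, q_1); compute convergents through index 1.
Convergents (p_i = a_i*p_{i-1} + p_{i-2}, q_i = a_i*q_{i-1} + q_{i-2} with p_{-2}=0, p_{-1}=1, q_{-2}=1, q_{-1}=0):
  i=0: a_0=49, p_0 = 49*1 + 0 = 49, q_0 = 49*0 + 1 = 1.
  i=1: a_1=2, p_1 = 2*49 + 1 = 99, q_1 = 2*1 + 0 = 2.
Check: 99^2 - 2450*2^2 = 9801 - 9800 = 1, so (x, y) = (99, 2) solves the equation, and by the theorem it is the least positive solution.

(x, y) = (99, 2)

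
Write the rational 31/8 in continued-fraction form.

[3; 1, 7]

Run the Euclidean algorithm on 31 and 8; the successive quotients are the partial quotients a_0, a_1, ... (each step inverts the fractional part left over by the previous one):
  31 = 3*8 + 7, so a_0 = 3.
  8 = 1*7 + 1, so a_1 = 1.
  7 = 7*1 + 0, so a_2 = 7.
The remainder reaches 0 after 3 divisions, so the expansion has 3 partial quotients, read off in order.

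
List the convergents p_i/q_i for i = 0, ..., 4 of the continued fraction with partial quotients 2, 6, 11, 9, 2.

2/1, 13/6, 145/67, 1318/609, 2781/1285

Using the convergent recurrence p_i = a_i*p_{i-1} + p_{i-2}, q_i = a_i*q_{i-1} + q_{i-2} with p_{-2}=0, p_{-1}=1, q_{-2}=1, q_{-1}=0:
  i=0: a_0=2, p_0 = 2*1 + 0 = 2, q_0 = 2*0 + 1 = 1.
  i=1: a_1=6, p_1 = 6*2 + 1 = 13, q_1 = 6*1 + 0 = 6.
  i=2: a_2=11, p_2 = 11*13 + 2 = 145, q_2 = 11*6 + 1 = 67.
  i=3: a_3=9, p_3 = 9*145 + 13 = 1318, q_3 = 9*67 + 6 = 609.
  i=4: a_4=2, p_4 = 2*1318 + 145 = 2781, q_4 = 2*609 + 67 = 1285.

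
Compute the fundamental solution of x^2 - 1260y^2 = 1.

First expand sqrt(1260) as a continued fraction. With x_i = (sqrt(1260) + m_i)/d_i and (m_0, d_0) = (0, 1): a_0 = floor(sqrt(1260)) = 35, since 35^2 = 1225 <= 1260 < 1296 = 36^2.
Iterate m_{i+1} = d_i*a_i - m_i, d_{i+1} = (1260 - m_{i+1}^2)/d_i, a_{i+1} = floor((a_0 + m_{i+1})/d_{i+1}):
  m_1 = 1*35 - 0 = 35, d_1 = (1260 - 35^2)/1 = 35/1 = 35, a_1 = floor((35 + 35)/35) = 2.
  m_2 = 35*2 - 35 = 35, d_2 = (1260 - 35^2)/35 = 35/35 = 1, a_2 = floor((35 + 35)/1) = 70.
  m_3 = 1*70 - 35 = 35, d_3 = (1260 - 35^2)/1 = 35/1 = 35: (m_3, d_3) = (m_1, d_1) = (35, 35), so from here the quotients repeat a_1, a_2; the period length is 2.
So sqrt(1260) = [35; (2, 70)] with period length k = 2.
k is even, so the fundamental solution of x^2 - 1260y^2 = 1 is (p_{k-1}, q_{k-1}) = (p_1, q_1); compute convergents through index 1.
Convergents (p_i = a_i*p_{i-1} + p_{i-2}, q_i = a_i*q_{i-1} + q_{i-2} with p_{-2}=0, p_{-1}=1, q_{-2}=1, q_{-1}=0):
  i=0: a_0=35, p_0 = 35*1 + 0 = 35, q_0 = 35*0 + 1 = 1.
  i=1: a_1=2, p_1 = 2*35 + 1 = 71, q_1 = 2*1 + 0 = 2.
Check: 71^2 - 1260*2^2 = 5041 - 5040 = 1, so (x, y) = (71, 2) solves the equation, and by the theorem it is the least positive solution.

(x, y) = (71, 2)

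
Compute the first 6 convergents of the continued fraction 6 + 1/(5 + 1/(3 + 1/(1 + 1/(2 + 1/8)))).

6/1, 31/5, 99/16, 130/21, 359/58, 3002/485

Using the convergent recurrence p_i = a_i*p_{i-1} + p_{i-2}, q_i = a_i*q_{i-1} + q_{i-2} with p_{-2}=0, p_{-1}=1, q_{-2}=1, q_{-1}=0:
  i=0: a_0=6, p_0 = 6*1 + 0 = 6, q_0 = 6*0 + 1 = 1.
  i=1: a_1=5, p_1 = 5*6 + 1 = 31, q_1 = 5*1 + 0 = 5.
  i=2: a_2=3, p_2 = 3*31 + 6 = 99, q_2 = 3*5 + 1 = 16.
  i=3: a_3=1, p_3 = 1*99 + 31 = 130, q_3 = 1*16 + 5 = 21.
  i=4: a_4=2, p_4 = 2*130 + 99 = 359, q_4 = 2*21 + 16 = 58.
  i=5: a_5=8, p_5 = 8*359 + 130 = 3002, q_5 = 8*58 + 21 = 485.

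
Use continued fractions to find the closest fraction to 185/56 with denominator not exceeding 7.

23/7

Expand x = 185/56 as a continued fraction with the Euclidean algorithm:
  185 = 3*56 + 17, so a_0 = 3.
  56 = 3*17 + 5, so a_1 = 3.
  17 = 3*5 + 2, so a_2 = 3.
  5 = 2*2 + 1, so a_3 = 2.
  2 = 2*1 + 0, so a_4 = 2.
so x = [3; 3, 3, 2, 2].
Convergents (p_i = a_i*p_{i-1} + p_{i-2}, q_i = a_i*q_{i-1} + q_{i-2} with p_{-2}=0, p_{-1}=1, q_{-2}=1, q_{-1}=0), until the denominator exceeds 7:
  i=0: a_0=3, p_0 = 3*1 + 0 = 3, q_0 = 3*0 + 1 = 1.
  i=1: a_1=3, p_1 = 3*3 + 1 = 10, q_1 = 3*1 + 0 = 3.
  i=2: a_2=3, p_2 = 3*10 + 3 = 33, q_2 = 3*3 + 1 = 10.
q_2 = 10 > 7, so the last convergent with denominator <= 7 is p_1/q_1 = 10/3.
The closest fraction with denominator <= 7 is either p_1/q_1 or the intermediate fraction (k*p_1 + p_0)/(k*q_1 + q_0) with the largest k >= 1 whose denominator stays <= 7; these approach x as k grows, and every other convergent or intermediate fraction in range is farther away.
Largest k: floor((7 - q_0)/q_1) = floor((7 - 1)/3) = 2.
That gives (2*10 + 3)/(2*3 + 1) = 23/7.
Compare the errors: |x - 10/3| = |185*3 - 10*56|/(56*3) = 5/168, and |x - 23/7| = |185*7 - 23*56|/(56*7) = 7/392.
Cross-multiplying, 7*168 = 1176 < 1960 = 5*392, so 7/392 is smaller: the intermediate fraction 23/7 is closer to x than 10/3.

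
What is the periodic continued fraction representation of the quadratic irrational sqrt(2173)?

[46; (1, 1, 1, 1, 1, 1, 92)]

Write x_i = (sqrt(2173) + m_i)/d_i with (m_0, d_0) = (0, 1). a_0 = floor(sqrt(2173)) = 46, since 46^2 = 2116 <= 2173 < 2209 = 47^2.
Iterate m_{i+1} = d_i*a_i - m_i, d_{i+1} = (2173 - m_{i+1}^2)/d_i, a_{i+1} = floor((a_0 + m_{i+1})/d_{i+1}):
  m_1 = 1*46 - 0 = 46, d_1 = (2173 - 46^2)/1 = 57/1 = 57, a_1 = floor((46 + 46)/57) = 1.
  m_2 = 57*1 - 46 = 11, d_2 = (2173 - 11^2)/57 = 2052/57 = 36, a_2 = floor((46 + 11)/36) = 1.
  m_3 = 36*1 - 11 = 25, d_3 = (2173 - 25^2)/36 = 1548/36 = 43, a_3 = floor((46 + 25)/43) = 1.
  m_4 = 43*1 - 25 = 18, d_4 = (2173 - 18^2)/43 = 1849/43 = 43, a_4 = floor((46 + 18)/43) = 1.
  m_5 = 43*1 - 18 = 25, d_5 = (2173 - 25^2)/43 = 1548/43 = 36, a_5 = floor((46 + 25)/36) = 1.
  m_6 = 36*1 - 25 = 11, d_6 = (2173 - 11^2)/36 = 2052/36 = 57, a_6 = floor((46 + 11)/57) = 1.
  m_7 = 57*1 - 11 = 46, d_7 = (2173 - 46^2)/57 = 57/57 = 1, a_7 = floor((46 + 46)/1) = 92.
  m_8 = 1*92 - 46 = 46, d_8 = (2173 - 46^2)/1 = 57/1 = 57: (m_8, d_8) = (m_1, d_1) = (46, 57), so from here the quotients repeat a_1, ..., a_7; the period length is 7.
Hence the expansion of sqrt(2173) is a_0 = 46 followed by the repeating block 1, 1, 1, 1, 1, 1, 92 (period 7).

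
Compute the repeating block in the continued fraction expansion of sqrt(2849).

Write x_i = (sqrt(2849) + m_i)/d_i with (m_0, d_0) = (0, 1). a_0 = floor(sqrt(2849)) = 53, since 53^2 = 2809 <= 2849 < 2916 = 54^2.
Iterate m_{i+1} = d_i*a_i - m_i, d_{i+1} = (2849 - m_{i+1}^2)/d_i, a_{i+1} = floor((a_0 + m_{i+1})/d_{i+1}):
  m_1 = 1*53 - 0 = 53, d_1 = (2849 - 53^2)/1 = 40/1 = 40, a_1 = floor((53 + 53)/40) = 2.
  m_2 = 40*2 - 53 = 27, d_2 = (2849 - 27^2)/40 = 2120/40 = 53, a_2 = floor((53 + 27)/53) = 1.
  m_3 = 53*1 - 27 = 26, d_3 = (2849 - 26^2)/53 = 2173/53 = 41, a_3 = floor((53 + 26)/41) = 1.
  m_4 = 41*1 - 26 = 15, d_4 = (2849 - 15^2)/41 = 2624/41 = 64, a_4 = floor((53 + 15)/64) = 1.
  m_5 = 64*1 - 15 = 49, d_5 = (2849 - 49^2)/64 = 448/64 = 7, a_5 = floor((53 + 49)/7) = 14.
  m_6 = 7*14 - 49 = 49, d_6 = (2849 - 49^2)/7 = 448/7 = 64, a_6 = floor((53 + 49)/64) = 1.
  m_7 = 64*1 - 49 = 15, d_7 = (2849 - 15^2)/64 = 2624/64 = 41, a_7 = floor((53 + 15)/41) = 1.
  m_8 = 41*1 - 15 = 26, d_8 = (2849 - 26^2)/41 = 2173/41 = 53, a_8 = floor((53 + 26)/53) = 1.
  m_9 = 53*1 - 26 = 27, d_9 = (2849 - 27^2)/53 = 2120/53 = 40, a_9 = floor((53 + 27)/40) = 2.
  m_10 = 40*2 - 27 = 53, d_10 = (2849 - 53^2)/40 = 40/40 = 1, a_10 = floor((53 + 53)/1) = 106.
  m_11 = 1*106 - 53 = 53, d_11 = (2849 - 53^2)/1 = 40/1 = 40: (m_11, d_11) = (m_1, d_1) = (53, 40), so from here the quotients repeat a_1, ..., a_10; the period length is 10.
Hence the expansion of sqrt(2849) is a_0 = 53 followed by the repeating block 2, 1, 1, 1, 14, 1, 1, 1, 2, 106 (period 10).

[53; (2, 1, 1, 1, 14, 1, 1, 1, 2, 106)]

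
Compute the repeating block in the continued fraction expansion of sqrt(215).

Write x_i = (sqrt(215) + m_i)/d_i with (m_0, d_0) = (0, 1). a_0 = floor(sqrt(215)) = 14, since 14^2 = 196 <= 215 < 225 = 15^2.
Iterate m_{i+1} = d_i*a_i - m_i, d_{i+1} = (215 - m_{i+1}^2)/d_i, a_{i+1} = floor((a_0 + m_{i+1})/d_{i+1}):
  m_1 = 1*14 - 0 = 14, d_1 = (215 - 14^2)/1 = 19/1 = 19, a_1 = floor((14 + 14)/19) = 1.
  m_2 = 19*1 - 14 = 5, d_2 = (215 - 5^2)/19 = 190/19 = 10, a_2 = floor((14 + 5)/10) = 1.
  m_3 = 10*1 - 5 = 5, d_3 = (215 - 5^2)/10 = 190/10 = 19, a_3 = floor((14 + 5)/19) = 1.
  m_4 = 19*1 - 5 = 14, d_4 = (215 - 14^2)/19 = 19/19 = 1, a_4 = floor((14 + 14)/1) = 28.
  m_5 = 1*28 - 14 = 14, d_5 = (215 - 14^2)/1 = 19/1 = 19: (m_5, d_5) = (m_1, d_1) = (14, 19), so from here the quotients repeat a_1, ..., a_4; the period length is 4.
Hence the expansion of sqrt(215) is a_0 = 14 followed by the repeating block 1, 1, 1, 28 (period 4).

[14; (1, 1, 1, 28)]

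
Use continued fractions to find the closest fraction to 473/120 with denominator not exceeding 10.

Expand x = 473/120 as a continued fraction with the Euclidean algorithm:
  473 = 3*120 + 113, so a_0 = 3.
  120 = 1*113 + 7, so a_1 = 1.
  113 = 16*7 + 1, so a_2 = 16.
  7 = 7*1 + 0, so a_3 = 7.
so x = [3; 1, 16, 7].
Convergents (p_i = a_i*p_{i-1} + p_{i-2}, q_i = a_i*q_{i-1} + q_{i-2} with p_{-2}=0, p_{-1}=1, q_{-2}=1, q_{-1}=0), until the denominator exceeds 10:
  i=0: a_0=3, p_0 = 3*1 + 0 = 3, q_0 = 3*0 + 1 = 1.
  i=1: a_1=1, p_1 = 1*3 + 1 = 4, q_1 = 1*1 + 0 = 1.
  i=2: a_2=16, p_2 = 16*4 + 3 = 67, q_2 = 16*1 + 1 = 17.
q_2 = 17 > 10, so the last convergent with denominator <= 10 is p_1/q_1 = 4/1.
The closest fraction with denominator <= 10 is either p_1/q_1 or the intermediate fraction (k*p_1 + p_0)/(k*q_1 + q_0) with the largest k >= 1 whose denominator stays <= 10; these approach x as k grows, and every other convergent or intermediate fraction in range is farther away.
Largest k: floor((10 - q_0)/q_1) = floor((10 - 1)/1) = 9.
That gives (9*4 + 3)/(9*1 + 1) = 39/10.
Compare the errors: |x - 4/1| = |473*1 - 4*120|/(120*1) = 7/120, and |x - 39/10| = |473*10 - 39*120|/(120*10) = 50/1200.
Cross-multiplying, 50*120 = 6000 < 8400 = 7*1200, so 50/1200 is smaller: the intermediate fraction 39/10 is closer to x than 4/1.

39/10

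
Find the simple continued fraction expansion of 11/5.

[2; 5]

Run the Euclidean algorithm on 11 and 5; the successive quotients are the partial quotients a_0, a_1, ... (each step inverts the fractional part left over by the previous one):
  11 = 2*5 + 1, so a_0 = 2.
  5 = 5*1 + 0, so a_1 = 5.
The remainder reaches 0 after 2 divisions, so the expansion has 2 partial quotients, read off in order.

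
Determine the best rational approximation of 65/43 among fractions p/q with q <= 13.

3/2

Expand x = 65/43 as a continued fraction with the Euclidean algorithm:
  65 = 1*43 + 22, so a_0 = 1.
  43 = 1*22 + 21, so a_1 = 1.
  22 = 1*21 + 1, so a_2 = 1.
  21 = 21*1 + 0, so a_3 = 21.
so x = [1; 1, 1, 21].
Convergents (p_i = a_i*p_{i-1} + p_{i-2}, q_i = a_i*q_{i-1} + q_{i-2} with p_{-2}=0, p_{-1}=1, q_{-2}=1, q_{-1}=0), until the denominator exceeds 13:
  i=0: a_0=1, p_0 = 1*1 + 0 = 1, q_0 = 1*0 + 1 = 1.
  i=1: a_1=1, p_1 = 1*1 + 1 = 2, q_1 = 1*1 + 0 = 1.
  i=2: a_2=1, p_2 = 1*2 + 1 = 3, q_2 = 1*1 + 1 = 2.
  i=3: a_3=21, p_3 = 21*3 + 2 = 65, q_3 = 21*2 + 1 = 43.
q_3 = 43 > 13, so the last convergent with denominator <= 13 is p_2/q_2 = 3/2.
The closest fraction with denominator <= 13 is either p_2/q_2 or the intermediate fraction (k*p_2 + p_1)/(k*q_2 + q_1) with the largest k >= 1 whose denominator stays <= 13; these approach x as k grows, and every other convergent or intermediate fraction in range is farther away.
Largest k: floor((13 - q_1)/q_2) = floor((13 - 1)/2) = 6.
That gives (6*3 + 2)/(6*2 + 1) = 20/13.
Compare the errors: |x - 3/2| = |65*2 - 3*43|/(43*2) = 1/86, and |x - 20/13| = |65*13 - 20*43|/(43*13) = 15/559.
Cross-multiplying, 1*559 = 559 < 1290 = 15*86, so 1/86 is smaller: the convergent 3/2 is closer to x than 20/13.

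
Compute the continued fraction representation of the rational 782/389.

Run the Euclidean algorithm on 782 and 389; the successive quotients are the partial quotients a_0, a_1, ... (each step inverts the fractional part left over by the previous one):
  782 = 2*389 + 4, so a_0 = 2.
  389 = 97*4 + 1, so a_1 = 97.
  4 = 4*1 + 0, so a_2 = 4.
The remainder reaches 0 after 3 divisions, so the expansion has 3 partial quotients, read off in order.

[2; 97, 4]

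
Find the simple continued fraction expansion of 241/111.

Run the Euclidean algorithm on 241 and 111; the successive quotients are the partial quotients a_0, a_1, ... (each step inverts the fractional part left over by the previous one):
  241 = 2*111 + 19, so a_0 = 2.
  111 = 5*19 + 16, so a_1 = 5.
  19 = 1*16 + 3, so a_2 = 1.
  16 = 5*3 + 1, so a_3 = 5.
  3 = 3*1 + 0, so a_4 = 3.
The remainder reaches 0 after 5 divisions, so the expansion has 5 partial quotients, read off in order.

[2; 5, 1, 5, 3]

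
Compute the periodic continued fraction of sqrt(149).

[12; (4, 1, 5, 3, 3, 5, 1, 4, 24)]

Write x_i = (sqrt(149) + m_i)/d_i with (m_0, d_0) = (0, 1). a_0 = floor(sqrt(149)) = 12, since 12^2 = 144 <= 149 < 169 = 13^2.
Iterate m_{i+1} = d_i*a_i - m_i, d_{i+1} = (149 - m_{i+1}^2)/d_i, a_{i+1} = floor((a_0 + m_{i+1})/d_{i+1}):
  m_1 = 1*12 - 0 = 12, d_1 = (149 - 12^2)/1 = 5/1 = 5, a_1 = floor((12 + 12)/5) = 4.
  m_2 = 5*4 - 12 = 8, d_2 = (149 - 8^2)/5 = 85/5 = 17, a_2 = floor((12 + 8)/17) = 1.
  m_3 = 17*1 - 8 = 9, d_3 = (149 - 9^2)/17 = 68/17 = 4, a_3 = floor((12 + 9)/4) = 5.
  m_4 = 4*5 - 9 = 11, d_4 = (149 - 11^2)/4 = 28/4 = 7, a_4 = floor((12 + 11)/7) = 3.
  m_5 = 7*3 - 11 = 10, d_5 = (149 - 10^2)/7 = 49/7 = 7, a_5 = floor((12 + 10)/7) = 3.
  m_6 = 7*3 - 10 = 11, d_6 = (149 - 11^2)/7 = 28/7 = 4, a_6 = floor((12 + 11)/4) = 5.
  m_7 = 4*5 - 11 = 9, d_7 = (149 - 9^2)/4 = 68/4 = 17, a_7 = floor((12 + 9)/17) = 1.
  m_8 = 17*1 - 9 = 8, d_8 = (149 - 8^2)/17 = 85/17 = 5, a_8 = floor((12 + 8)/5) = 4.
  m_9 = 5*4 - 8 = 12, d_9 = (149 - 12^2)/5 = 5/5 = 1, a_9 = floor((12 + 12)/1) = 24.
  m_10 = 1*24 - 12 = 12, d_10 = (149 - 12^2)/1 = 5/1 = 5: (m_10, d_10) = (m_1, d_1) = (12, 5), so from here the quotients repeat a_1, ..., a_9; the period length is 9.
Hence the expansion of sqrt(149) is a_0 = 12 followed by the repeating block 4, 1, 5, 3, 3, 5, 1, 4, 24 (period 9).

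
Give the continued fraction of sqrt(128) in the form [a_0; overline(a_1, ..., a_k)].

[11; overline(3, 5, 3, 22)]

Write x_i = (sqrt(128) + m_i)/d_i with (m_0, d_0) = (0, 1). a_0 = floor(sqrt(128)) = 11, since 11^2 = 121 <= 128 < 144 = 12^2.
Iterate m_{i+1} = d_i*a_i - m_i, d_{i+1} = (128 - m_{i+1}^2)/d_i, a_{i+1} = floor((a_0 + m_{i+1})/d_{i+1}):
  m_1 = 1*11 - 0 = 11, d_1 = (128 - 11^2)/1 = 7/1 = 7, a_1 = floor((11 + 11)/7) = 3.
  m_2 = 7*3 - 11 = 10, d_2 = (128 - 10^2)/7 = 28/7 = 4, a_2 = floor((11 + 10)/4) = 5.
  m_3 = 4*5 - 10 = 10, d_3 = (128 - 10^2)/4 = 28/4 = 7, a_3 = floor((11 + 10)/7) = 3.
  m_4 = 7*3 - 10 = 11, d_4 = (128 - 11^2)/7 = 7/7 = 1, a_4 = floor((11 + 11)/1) = 22.
  m_5 = 1*22 - 11 = 11, d_5 = (128 - 11^2)/1 = 7/1 = 7: (m_5, d_5) = (m_1, d_1) = (11, 7), so from here the quotients repeat a_1, ..., a_4; the period length is 4.
Hence the expansion of sqrt(128) is a_0 = 11 followed by the repeating block 3, 5, 3, 22 (period 4).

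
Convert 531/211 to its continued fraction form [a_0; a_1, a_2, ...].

[2; 1, 1, 14, 1, 1, 3]

Run the Euclidean algorithm on 531 and 211; the successive quotients are the partial quotients a_0, a_1, ... (each step inverts the fractional part left over by the previous one):
  531 = 2*211 + 109, so a_0 = 2.
  211 = 1*109 + 102, so a_1 = 1.
  109 = 1*102 + 7, so a_2 = 1.
  102 = 14*7 + 4, so a_3 = 14.
  7 = 1*4 + 3, so a_4 = 1.
  4 = 1*3 + 1, so a_5 = 1.
  3 = 3*1 + 0, so a_6 = 3.
The remainder reaches 0 after 7 divisions, so the expansion has 7 partial quotients, read off in order.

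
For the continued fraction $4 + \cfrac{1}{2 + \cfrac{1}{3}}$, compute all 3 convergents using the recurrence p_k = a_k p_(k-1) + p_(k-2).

Using the convergent recurrence p_i = a_i*p_{i-1} + p_{i-2}, q_i = a_i*q_{i-1} + q_{i-2} with p_{-2}=0, p_{-1}=1, q_{-2}=1, q_{-1}=0:
  i=0: a_0=4, p_0 = 4*1 + 0 = 4, q_0 = 4*0 + 1 = 1.
  i=1: a_1=2, p_1 = 2*4 + 1 = 9, q_1 = 2*1 + 0 = 2.
  i=2: a_2=3, p_2 = 3*9 + 4 = 31, q_2 = 3*2 + 1 = 7.

4/1, 9/2, 31/7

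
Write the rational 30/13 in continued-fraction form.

[2; 3, 4]

Run the Euclidean algorithm on 30 and 13; the successive quotients are the partial quotients a_0, a_1, ... (each step inverts the fractional part left over by the previous one):
  30 = 2*13 + 4, so a_0 = 2.
  13 = 3*4 + 1, so a_1 = 3.
  4 = 4*1 + 0, so a_2 = 4.
The remainder reaches 0 after 3 divisions, so the expansion has 3 partial quotients, read off in order.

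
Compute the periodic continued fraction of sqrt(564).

[23; (1, 2, 1, 46)]

Write x_i = (sqrt(564) + m_i)/d_i with (m_0, d_0) = (0, 1). a_0 = floor(sqrt(564)) = 23, since 23^2 = 529 <= 564 < 576 = 24^2.
Iterate m_{i+1} = d_i*a_i - m_i, d_{i+1} = (564 - m_{i+1}^2)/d_i, a_{i+1} = floor((a_0 + m_{i+1})/d_{i+1}):
  m_1 = 1*23 - 0 = 23, d_1 = (564 - 23^2)/1 = 35/1 = 35, a_1 = floor((23 + 23)/35) = 1.
  m_2 = 35*1 - 23 = 12, d_2 = (564 - 12^2)/35 = 420/35 = 12, a_2 = floor((23 + 12)/12) = 2.
  m_3 = 12*2 - 12 = 12, d_3 = (564 - 12^2)/12 = 420/12 = 35, a_3 = floor((23 + 12)/35) = 1.
  m_4 = 35*1 - 12 = 23, d_4 = (564 - 23^2)/35 = 35/35 = 1, a_4 = floor((23 + 23)/1) = 46.
  m_5 = 1*46 - 23 = 23, d_5 = (564 - 23^2)/1 = 35/1 = 35: (m_5, d_5) = (m_1, d_1) = (23, 35), so from here the quotients repeat a_1, ..., a_4; the period length is 4.
Hence the expansion of sqrt(564) is a_0 = 23 followed by the repeating block 1, 2, 1, 46 (period 4).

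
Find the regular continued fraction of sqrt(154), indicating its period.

Write x_i = (sqrt(154) + m_i)/d_i with (m_0, d_0) = (0, 1). a_0 = floor(sqrt(154)) = 12, since 12^2 = 144 <= 154 < 169 = 13^2.
Iterate m_{i+1} = d_i*a_i - m_i, d_{i+1} = (154 - m_{i+1}^2)/d_i, a_{i+1} = floor((a_0 + m_{i+1})/d_{i+1}):
  m_1 = 1*12 - 0 = 12, d_1 = (154 - 12^2)/1 = 10/1 = 10, a_1 = floor((12 + 12)/10) = 2.
  m_2 = 10*2 - 12 = 8, d_2 = (154 - 8^2)/10 = 90/10 = 9, a_2 = floor((12 + 8)/9) = 2.
  m_3 = 9*2 - 8 = 10, d_3 = (154 - 10^2)/9 = 54/9 = 6, a_3 = floor((12 + 10)/6) = 3.
  m_4 = 6*3 - 10 = 8, d_4 = (154 - 8^2)/6 = 90/6 = 15, a_4 = floor((12 + 8)/15) = 1.
  m_5 = 15*1 - 8 = 7, d_5 = (154 - 7^2)/15 = 105/15 = 7, a_5 = floor((12 + 7)/7) = 2.
  m_6 = 7*2 - 7 = 7, d_6 = (154 - 7^2)/7 = 105/7 = 15, a_6 = floor((12 + 7)/15) = 1.
  m_7 = 15*1 - 7 = 8, d_7 = (154 - 8^2)/15 = 90/15 = 6, a_7 = floor((12 + 8)/6) = 3.
  m_8 = 6*3 - 8 = 10, d_8 = (154 - 10^2)/6 = 54/6 = 9, a_8 = floor((12 + 10)/9) = 2.
  m_9 = 9*2 - 10 = 8, d_9 = (154 - 8^2)/9 = 90/9 = 10, a_9 = floor((12 + 8)/10) = 2.
  m_10 = 10*2 - 8 = 12, d_10 = (154 - 12^2)/10 = 10/10 = 1, a_10 = floor((12 + 12)/1) = 24.
  m_11 = 1*24 - 12 = 12, d_11 = (154 - 12^2)/1 = 10/1 = 10: (m_11, d_11) = (m_1, d_1) = (12, 10), so from here the quotients repeat a_1, ..., a_10; the period length is 10.
Hence the expansion of sqrt(154) is a_0 = 12 followed by the repeating block 2, 2, 3, 1, 2, 1, 3, 2, 2, 24 (period 10).

[12; (2, 2, 3, 1, 2, 1, 3, 2, 2, 24)]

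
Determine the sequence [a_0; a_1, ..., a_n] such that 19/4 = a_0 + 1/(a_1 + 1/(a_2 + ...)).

Run the Euclidean algorithm on 19 and 4; the successive quotients are the partial quotients a_0, a_1, ... (each step inverts the fractional part left over by the previous one):
  19 = 4*4 + 3, so a_0 = 4.
  4 = 1*3 + 1, so a_1 = 1.
  3 = 3*1 + 0, so a_2 = 3.
The remainder reaches 0 after 3 divisions, so the expansion has 3 partial quotients, read off in order.

[4; 1, 3]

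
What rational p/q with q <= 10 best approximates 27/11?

22/9

Expand x = 27/11 as a continued fraction with the Euclidean algorithm:
  27 = 2*11 + 5, so a_0 = 2.
  11 = 2*5 + 1, so a_1 = 2.
  5 = 5*1 + 0, so a_2 = 5.
so x = [2; 2, 5].
Convergents (p_i = a_i*p_{i-1} + p_{i-2}, q_i = a_i*q_{i-1} + q_{i-2} with p_{-2}=0, p_{-1}=1, q_{-2}=1, q_{-1}=0), until the denominator exceeds 10:
  i=0: a_0=2, p_0 = 2*1 + 0 = 2, q_0 = 2*0 + 1 = 1.
  i=1: a_1=2, p_1 = 2*2 + 1 = 5, q_1 = 2*1 + 0 = 2.
  i=2: a_2=5, p_2 = 5*5 + 2 = 27, q_2 = 5*2 + 1 = 11.
q_2 = 11 > 10, so the last convergent with denominator <= 10 is p_1/q_1 = 5/2.
The closest fraction with denominator <= 10 is either p_1/q_1 or the intermediate fraction (k*p_1 + p_0)/(k*q_1 + q_0) with the largest k >= 1 whose denominator stays <= 10; these approach x as k grows, and every other convergent or intermediate fraction in range is farther away.
Largest k: floor((10 - q_0)/q_1) = floor((10 - 1)/2) = 4.
That gives (4*5 + 2)/(4*2 + 1) = 22/9.
Compare the errors: |x - 5/2| = |27*2 - 5*11|/(11*2) = 1/22, and |x - 22/9| = |27*9 - 22*11|/(11*9) = 1/99.
Cross-multiplying, 1*22 = 22 < 99 = 1*99, so 1/99 is smaller: the intermediate fraction 22/9 is closer to x than 5/2.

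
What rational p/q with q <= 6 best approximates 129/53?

12/5

Expand x = 129/53 as a continued fraction with the Euclidean algorithm:
  129 = 2*53 + 23, so a_0 = 2.
  53 = 2*23 + 7, so a_1 = 2.
  23 = 3*7 + 2, so a_2 = 3.
  7 = 3*2 + 1, so a_3 = 3.
  2 = 2*1 + 0, so a_4 = 2.
so x = [2; 2, 3, 3, 2].
Convergents (p_i = a_i*p_{i-1} + p_{i-2}, q_i = a_i*q_{i-1} + q_{i-2} with p_{-2}=0, p_{-1}=1, q_{-2}=1, q_{-1}=0), until the denominator exceeds 6:
  i=0: a_0=2, p_0 = 2*1 + 0 = 2, q_0 = 2*0 + 1 = 1.
  i=1: a_1=2, p_1 = 2*2 + 1 = 5, q_1 = 2*1 + 0 = 2.
  i=2: a_2=3, p_2 = 3*5 + 2 = 17, q_2 = 3*2 + 1 = 7.
q_2 = 7 > 6, so the last convergent with denominator <= 6 is p_1/q_1 = 5/2.
The closest fraction with denominator <= 6 is either p_1/q_1 or the intermediate fraction (k*p_1 + p_0)/(k*q_1 + q_0) with the largest k >= 1 whose denominator stays <= 6; these approach x as k grows, and every other convergent or intermediate fraction in range is farther away.
Largest k: floor((6 - q_0)/q_1) = floor((6 - 1)/2) = 2.
That gives (2*5 + 2)/(2*2 + 1) = 12/5.
Compare the errors: |x - 5/2| = |129*2 - 5*53|/(53*2) = 7/106, and |x - 12/5| = |129*5 - 12*53|/(53*5) = 9/265.
Cross-multiplying, 9*106 = 954 < 1855 = 7*265, so 9/265 is smaller: the intermediate fraction 12/5 is closer to x than 5/2.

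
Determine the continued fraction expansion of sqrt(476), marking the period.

Write x_i = (sqrt(476) + m_i)/d_i with (m_0, d_0) = (0, 1). a_0 = floor(sqrt(476)) = 21, since 21^2 = 441 <= 476 < 484 = 22^2.
Iterate m_{i+1} = d_i*a_i - m_i, d_{i+1} = (476 - m_{i+1}^2)/d_i, a_{i+1} = floor((a_0 + m_{i+1})/d_{i+1}):
  m_1 = 1*21 - 0 = 21, d_1 = (476 - 21^2)/1 = 35/1 = 35, a_1 = floor((21 + 21)/35) = 1.
  m_2 = 35*1 - 21 = 14, d_2 = (476 - 14^2)/35 = 280/35 = 8, a_2 = floor((21 + 14)/8) = 4.
  m_3 = 8*4 - 14 = 18, d_3 = (476 - 18^2)/8 = 152/8 = 19, a_3 = floor((21 + 18)/19) = 2.
  m_4 = 19*2 - 18 = 20, d_4 = (476 - 20^2)/19 = 76/19 = 4, a_4 = floor((21 + 20)/4) = 10.
  m_5 = 4*10 - 20 = 20, d_5 = (476 - 20^2)/4 = 76/4 = 19, a_5 = floor((21 + 20)/19) = 2.
  m_6 = 19*2 - 20 = 18, d_6 = (476 - 18^2)/19 = 152/19 = 8, a_6 = floor((21 + 18)/8) = 4.
  m_7 = 8*4 - 18 = 14, d_7 = (476 - 14^2)/8 = 280/8 = 35, a_7 = floor((21 + 14)/35) = 1.
  m_8 = 35*1 - 14 = 21, d_8 = (476 - 21^2)/35 = 35/35 = 1, a_8 = floor((21 + 21)/1) = 42.
  m_9 = 1*42 - 21 = 21, d_9 = (476 - 21^2)/1 = 35/1 = 35: (m_9, d_9) = (m_1, d_1) = (21, 35), so from here the quotients repeat a_1, ..., a_8; the period length is 8.
Hence the expansion of sqrt(476) is a_0 = 21 followed by the repeating block 1, 4, 2, 10, 2, 4, 1, 42 (period 8).

[21; (1, 4, 2, 10, 2, 4, 1, 42)]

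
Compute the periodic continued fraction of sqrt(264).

Write x_i = (sqrt(264) + m_i)/d_i with (m_0, d_0) = (0, 1). a_0 = floor(sqrt(264)) = 16, since 16^2 = 256 <= 264 < 289 = 17^2.
Iterate m_{i+1} = d_i*a_i - m_i, d_{i+1} = (264 - m_{i+1}^2)/d_i, a_{i+1} = floor((a_0 + m_{i+1})/d_{i+1}):
  m_1 = 1*16 - 0 = 16, d_1 = (264 - 16^2)/1 = 8/1 = 8, a_1 = floor((16 + 16)/8) = 4.
  m_2 = 8*4 - 16 = 16, d_2 = (264 - 16^2)/8 = 8/8 = 1, a_2 = floor((16 + 16)/1) = 32.
  m_3 = 1*32 - 16 = 16, d_3 = (264 - 16^2)/1 = 8/1 = 8: (m_3, d_3) = (m_1, d_1) = (16, 8), so from here the quotients repeat a_1, a_2; the period length is 2.
Hence the expansion of sqrt(264) is a_0 = 16 followed by the repeating block 4, 32 (period 2).

[16; (4, 32)]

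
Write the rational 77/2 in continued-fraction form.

[38; 2]

Run the Euclidean algorithm on 77 and 2; the successive quotients are the partial quotients a_0, a_1, ... (each step inverts the fractional part left over by the previous one):
  77 = 38*2 + 1, so a_0 = 38.
  2 = 2*1 + 0, so a_1 = 2.
The remainder reaches 0 after 2 divisions, so the expansion has 2 partial quotients, read off in order.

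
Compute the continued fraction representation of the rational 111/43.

[2; 1, 1, 2, 1, 1, 3]

Run the Euclidean algorithm on 111 and 43; the successive quotients are the partial quotients a_0, a_1, ... (each step inverts the fractional part left over by the previous one):
  111 = 2*43 + 25, so a_0 = 2.
  43 = 1*25 + 18, so a_1 = 1.
  25 = 1*18 + 7, so a_2 = 1.
  18 = 2*7 + 4, so a_3 = 2.
  7 = 1*4 + 3, so a_4 = 1.
  4 = 1*3 + 1, so a_5 = 1.
  3 = 3*1 + 0, so a_6 = 3.
The remainder reaches 0 after 7 divisions, so the expansion has 7 partial quotients, read off in order.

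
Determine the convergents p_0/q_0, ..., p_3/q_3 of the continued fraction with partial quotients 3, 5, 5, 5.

Using the convergent recurrence p_i = a_i*p_{i-1} + p_{i-2}, q_i = a_i*q_{i-1} + q_{i-2} with p_{-2}=0, p_{-1}=1, q_{-2}=1, q_{-1}=0:
  i=0: a_0=3, p_0 = 3*1 + 0 = 3, q_0 = 3*0 + 1 = 1.
  i=1: a_1=5, p_1 = 5*3 + 1 = 16, q_1 = 5*1 + 0 = 5.
  i=2: a_2=5, p_2 = 5*16 + 3 = 83, q_2 = 5*5 + 1 = 26.
  i=3: a_3=5, p_3 = 5*83 + 16 = 431, q_3 = 5*26 + 5 = 135.

3/1, 16/5, 83/26, 431/135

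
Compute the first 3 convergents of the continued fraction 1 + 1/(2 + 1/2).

Using the convergent recurrence p_i = a_i*p_{i-1} + p_{i-2}, q_i = a_i*q_{i-1} + q_{i-2} with p_{-2}=0, p_{-1}=1, q_{-2}=1, q_{-1}=0:
  i=0: a_0=1, p_0 = 1*1 + 0 = 1, q_0 = 1*0 + 1 = 1.
  i=1: a_1=2, p_1 = 2*1 + 1 = 3, q_1 = 2*1 + 0 = 2.
  i=2: a_2=2, p_2 = 2*3 + 1 = 7, q_2 = 2*2 + 1 = 5.

1/1, 3/2, 7/5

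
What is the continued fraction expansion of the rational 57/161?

[0; 2, 1, 4, 1, 2, 3]

Run the Euclidean algorithm on 57 and 161; the successive quotients are the partial quotients a_0, a_1, ... (each step inverts the fractional part left over by the previous one):
  57 = 0*161 + 57, so a_0 = 0.
  161 = 2*57 + 47, so a_1 = 2.
  57 = 1*47 + 10, so a_2 = 1.
  47 = 4*10 + 7, so a_3 = 4.
  10 = 1*7 + 3, so a_4 = 1.
  7 = 2*3 + 1, so a_5 = 2.
  3 = 3*1 + 0, so a_6 = 3.
The remainder reaches 0 after 7 divisions, so the expansion has 7 partial quotients, read off in order.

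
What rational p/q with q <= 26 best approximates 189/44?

73/17

Expand x = 189/44 as a continued fraction with the Euclidean algorithm:
  189 = 4*44 + 13, so a_0 = 4.
  44 = 3*13 + 5, so a_1 = 3.
  13 = 2*5 + 3, so a_2 = 2.
  5 = 1*3 + 2, so a_3 = 1.
  3 = 1*2 + 1, so a_4 = 1.
  2 = 2*1 + 0, so a_5 = 2.
so x = [4; 3, 2, 1, 1, 2].
Convergents (p_i = a_i*p_{i-1} + p_{i-2}, q_i = a_i*q_{i-1} + q_{i-2} with p_{-2}=0, p_{-1}=1, q_{-2}=1, q_{-1}=0), until the denominator exceeds 26:
  i=0: a_0=4, p_0 = 4*1 + 0 = 4, q_0 = 4*0 + 1 = 1.
  i=1: a_1=3, p_1 = 3*4 + 1 = 13, q_1 = 3*1 + 0 = 3.
  i=2: a_2=2, p_2 = 2*13 + 4 = 30, q_2 = 2*3 + 1 = 7.
  i=3: a_3=1, p_3 = 1*30 + 13 = 43, q_3 = 1*7 + 3 = 10.
  i=4: a_4=1, p_4 = 1*43 + 30 = 73, q_4 = 1*10 + 7 = 17.
  i=5: a_5=2, p_5 = 2*73 + 43 = 189, q_5 = 2*17 + 10 = 44.
q_5 = 44 > 26, so the last convergent with denominator <= 26 is p_4/q_4 = 73/17.
The closest fraction with denominator <= 26 is either p_4/q_4 or the intermediate fraction (k*p_4 + p_3)/(k*q_4 + q_3) with the largest k >= 1 whose denominator stays <= 26; these approach x as k grows, and every other convergent or intermediate fraction in range is farther away.
Largest k: floor((26 - q_3)/q_4) = floor((26 - 10)/17) = 0.
Since k = 0, no intermediate fraction beyond p_4/q_4 has denominator <= 26, so the convergent 73/17 is the closest (its error is |189*17 - 73*44|/(44*17) = 1/748).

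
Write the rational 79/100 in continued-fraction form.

Run the Euclidean algorithm on 79 and 100; the successive quotients are the partial quotients a_0, a_1, ... (each step inverts the fractional part left over by the previous one):
  79 = 0*100 + 79, so a_0 = 0.
  100 = 1*79 + 21, so a_1 = 1.
  79 = 3*21 + 16, so a_2 = 3.
  21 = 1*16 + 5, so a_3 = 1.
  16 = 3*5 + 1, so a_4 = 3.
  5 = 5*1 + 0, so a_5 = 5.
The remainder reaches 0 after 6 divisions, so the expansion has 6 partial quotients, read off in order.

[0; 1, 3, 1, 3, 5]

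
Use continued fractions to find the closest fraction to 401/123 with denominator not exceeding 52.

163/50

Expand x = 401/123 as a continued fraction with the Euclidean algorithm:
  401 = 3*123 + 32, so a_0 = 3.
  123 = 3*32 + 27, so a_1 = 3.
  32 = 1*27 + 5, so a_2 = 1.
  27 = 5*5 + 2, so a_3 = 5.
  5 = 2*2 + 1, so a_4 = 2.
  2 = 2*1 + 0, so a_5 = 2.
so x = [3; 3, 1, 5, 2, 2].
Convergents (p_i = a_i*p_{i-1} + p_{i-2}, q_i = a_i*q_{i-1} + q_{i-2} with p_{-2}=0, p_{-1}=1, q_{-2}=1, q_{-1}=0), until the denominator exceeds 52:
  i=0: a_0=3, p_0 = 3*1 + 0 = 3, q_0 = 3*0 + 1 = 1.
  i=1: a_1=3, p_1 = 3*3 + 1 = 10, q_1 = 3*1 + 0 = 3.
  i=2: a_2=1, p_2 = 1*10 + 3 = 13, q_2 = 1*3 + 1 = 4.
  i=3: a_3=5, p_3 = 5*13 + 10 = 75, q_3 = 5*4 + 3 = 23.
  i=4: a_4=2, p_4 = 2*75 + 13 = 163, q_4 = 2*23 + 4 = 50.
  i=5: a_5=2, p_5 = 2*163 + 75 = 401, q_5 = 2*50 + 23 = 123.
q_5 = 123 > 52, so the last convergent with denominator <= 52 is p_4/q_4 = 163/50.
The closest fraction with denominator <= 52 is either p_4/q_4 or the intermediate fraction (k*p_4 + p_3)/(k*q_4 + q_3) with the largest k >= 1 whose denominator stays <= 52; these approach x as k grows, and every other convergent or intermediate fraction in range is farther away.
Largest k: floor((52 - q_3)/q_4) = floor((52 - 23)/50) = 0.
Since k = 0, no intermediate fraction beyond p_4/q_4 has denominator <= 52, so the convergent 163/50 is the closest (its error is |401*50 - 163*123|/(123*50) = 1/6150).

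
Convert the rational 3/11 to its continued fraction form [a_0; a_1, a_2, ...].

[0; 3, 1, 2]

Run the Euclidean algorithm on 3 and 11; the successive quotients are the partial quotients a_0, a_1, ... (each step inverts the fractional part left over by the previous one):
  3 = 0*11 + 3, so a_0 = 0.
  11 = 3*3 + 2, so a_1 = 3.
  3 = 1*2 + 1, so a_2 = 1.
  2 = 2*1 + 0, so a_3 = 2.
The remainder reaches 0 after 4 divisions, so the expansion has 4 partial quotients, read off in order.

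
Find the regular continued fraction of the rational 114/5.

Run the Euclidean algorithm on 114 and 5; the successive quotients are the partial quotients a_0, a_1, ... (each step inverts the fractional part left over by the previous one):
  114 = 22*5 + 4, so a_0 = 22.
  5 = 1*4 + 1, so a_1 = 1.
  4 = 4*1 + 0, so a_2 = 4.
The remainder reaches 0 after 3 divisions, so the expansion has 3 partial quotients, read off in order.

[22; 1, 4]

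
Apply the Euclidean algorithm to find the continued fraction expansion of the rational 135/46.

Run the Euclidean algorithm on 135 and 46; the successive quotients are the partial quotients a_0, a_1, ... (each step inverts the fractional part left over by the previous one):
  135 = 2*46 + 43, so a_0 = 2.
  46 = 1*43 + 3, so a_1 = 1.
  43 = 14*3 + 1, so a_2 = 14.
  3 = 3*1 + 0, so a_3 = 3.
The remainder reaches 0 after 4 divisions, so the expansion has 4 partial quotients, read off in order.

[2; 1, 14, 3]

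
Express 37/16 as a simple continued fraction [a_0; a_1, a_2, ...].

[2; 3, 5]

Run the Euclidean algorithm on 37 and 16; the successive quotients are the partial quotients a_0, a_1, ... (each step inverts the fractional part left over by the previous one):
  37 = 2*16 + 5, so a_0 = 2.
  16 = 3*5 + 1, so a_1 = 3.
  5 = 5*1 + 0, so a_2 = 5.
The remainder reaches 0 after 3 divisions, so the expansion has 3 partial quotients, read off in order.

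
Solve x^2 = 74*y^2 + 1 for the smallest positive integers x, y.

(x, y) = (3699, 430)

First expand sqrt(74) as a continued fraction. With x_i = (sqrt(74) + m_i)/d_i and (m_0, d_0) = (0, 1): a_0 = floor(sqrt(74)) = 8, since 8^2 = 64 <= 74 < 81 = 9^2.
Iterate m_{i+1} = d_i*a_i - m_i, d_{i+1} = (74 - m_{i+1}^2)/d_i, a_{i+1} = floor((a_0 + m_{i+1})/d_{i+1}):
  m_1 = 1*8 - 0 = 8, d_1 = (74 - 8^2)/1 = 10/1 = 10, a_1 = floor((8 + 8)/10) = 1.
  m_2 = 10*1 - 8 = 2, d_2 = (74 - 2^2)/10 = 70/10 = 7, a_2 = floor((8 + 2)/7) = 1.
  m_3 = 7*1 - 2 = 5, d_3 = (74 - 5^2)/7 = 49/7 = 7, a_3 = floor((8 + 5)/7) = 1.
  m_4 = 7*1 - 5 = 2, d_4 = (74 - 2^2)/7 = 70/7 = 10, a_4 = floor((8 + 2)/10) = 1.
  m_5 = 10*1 - 2 = 8, d_5 = (74 - 8^2)/10 = 10/10 = 1, a_5 = floor((8 + 8)/1) = 16.
  m_6 = 1*16 - 8 = 8, d_6 = (74 - 8^2)/1 = 10/1 = 10: (m_6, d_6) = (m_1, d_1) = (8, 10), so from here the quotients repeat a_1, ..., a_5; the period length is 5.
So sqrt(74) = [8; (1, 1, 1, 1, 16)] with period length k = 5.
k is odd, so (p_{k-1}, q_{k-1}) only solves x^2 - 74y^2 = -1 and the fundamental solution of x^2 - 74y^2 = 1 is (p_{2k-1}, q_{2k-1}) = (p_9, q_9); compute convergents through index 9, running through the period twice.
Convergents (p_i = a_i*p_{i-1} + p_{i-2}, q_i = a_i*q_{i-1} + q_{i-2} with p_{-2}=0, p_{-1}=1, q_{-2}=1, q_{-1}=0):
  i=0: a_0=8, p_0 = 8*1 + 0 = 8, q_0 = 8*0 + 1 = 1.
  i=1: a_1=1, p_1 = 1*8 + 1 = 9, q_1 = 1*1 + 0 = 1.
  i=2: a_2=1, p_2 = 1*9 + 8 = 17, q_2 = 1*1 + 1 = 2.
  i=3: a_3=1, p_3 = 1*17 + 9 = 26, q_3 = 1*2 + 1 = 3.
  i=4: a_4=1, p_4 = 1*26 + 17 = 43, q_4 = 1*3 + 2 = 5.
  i=5: a_5=16, p_5 = 16*43 + 26 = 714, q_5 = 16*5 + 3 = 83.
  i=6: a_6=1, p_6 = 1*714 + 43 = 757, q_6 = 1*83 + 5 = 88.
  i=7: a_7=1, p_7 = 1*757 + 714 = 1471, q_7 = 1*88 + 83 = 171.
  i=8: a_8=1, p_8 = 1*1471 + 757 = 2228, q_8 = 1*171 + 88 = 259.
  i=9: a_9=1, p_9 = 1*2228 + 1471 = 3699, q_9 = 1*259 + 171 = 430.
Indeed p_4^2 - 74*q_4^2 = 1849 - 1850 = -1, not +1.
Check: 3699^2 - 74*430^2 = 13682601 - 13682600 = 1, so (x, y) = (3699, 430) solves the equation, and by the theorem it is the least positive solution.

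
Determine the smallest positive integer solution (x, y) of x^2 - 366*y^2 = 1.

(x, y) = (907925, 47458)

First expand sqrt(366) as a continued fraction. With x_i = (sqrt(366) + m_i)/d_i and (m_0, d_0) = (0, 1): a_0 = floor(sqrt(366)) = 19, since 19^2 = 361 <= 366 < 400 = 20^2.
Iterate m_{i+1} = d_i*a_i - m_i, d_{i+1} = (366 - m_{i+1}^2)/d_i, a_{i+1} = floor((a_0 + m_{i+1})/d_{i+1}):
  m_1 = 1*19 - 0 = 19, d_1 = (366 - 19^2)/1 = 5/1 = 5, a_1 = floor((19 + 19)/5) = 7.
  m_2 = 5*7 - 19 = 16, d_2 = (366 - 16^2)/5 = 110/5 = 22, a_2 = floor((19 + 16)/22) = 1.
  m_3 = 22*1 - 16 = 6, d_3 = (366 - 6^2)/22 = 330/22 = 15, a_3 = floor((19 + 6)/15) = 1.
  m_4 = 15*1 - 6 = 9, d_4 = (366 - 9^2)/15 = 285/15 = 19, a_4 = floor((19 + 9)/19) = 1.
  m_5 = 19*1 - 9 = 10, d_5 = (366 - 10^2)/19 = 266/19 = 14, a_5 = floor((19 + 10)/14) = 2.
  m_6 = 14*2 - 10 = 18, d_6 = (366 - 18^2)/14 = 42/14 = 3, a_6 = floor((19 + 18)/3) = 12.
  m_7 = 3*12 - 18 = 18, d_7 = (366 - 18^2)/3 = 42/3 = 14, a_7 = floor((19 + 18)/14) = 2.
  m_8 = 14*2 - 18 = 10, d_8 = (366 - 10^2)/14 = 266/14 = 19, a_8 = floor((19 + 10)/19) = 1.
  m_9 = 19*1 - 10 = 9, d_9 = (366 - 9^2)/19 = 285/19 = 15, a_9 = floor((19 + 9)/15) = 1.
  m_10 = 15*1 - 9 = 6, d_10 = (366 - 6^2)/15 = 330/15 = 22, a_10 = floor((19 + 6)/22) = 1.
  m_11 = 22*1 - 6 = 16, d_11 = (366 - 16^2)/22 = 110/22 = 5, a_11 = floor((19 + 16)/5) = 7.
  m_12 = 5*7 - 16 = 19, d_12 = (366 - 19^2)/5 = 5/5 = 1, a_12 = floor((19 + 19)/1) = 38.
  m_13 = 1*38 - 19 = 19, d_13 = (366 - 19^2)/1 = 5/1 = 5: (m_13, d_13) = (m_1, d_1) = (19, 5), so from here the quotients repeat a_1, ..., a_12; the period length is 12.
So sqrt(366) = [19; (7, 1, 1, 1, 2, 12, 2, 1, 1, 1, 7, 38)] with period length k = 12.
k is even, so the fundamental solution of x^2 - 366y^2 = 1 is (p_{k-1}, q_{k-1}) = (p_11, q_11); compute convergents through index 11.
Convergents (p_i = a_i*p_{i-1} + p_{i-2}, q_i = a_i*q_{i-1} + q_{i-2} with p_{-2}=0, p_{-1}=1, q_{-2}=1, q_{-1}=0):
  i=0: a_0=19, p_0 = 19*1 + 0 = 19, q_0 = 19*0 + 1 = 1.
  i=1: a_1=7, p_1 = 7*19 + 1 = 134, q_1 = 7*1 + 0 = 7.
  i=2: a_2=1, p_2 = 1*134 + 19 = 153, q_2 = 1*7 + 1 = 8.
  i=3: a_3=1, p_3 = 1*153 + 134 = 287, q_3 = 1*8 + 7 = 15.
  i=4: a_4=1, p_4 = 1*287 + 153 = 440, q_4 = 1*15 + 8 = 23.
  i=5: a_5=2, p_5 = 2*440 + 287 = 1167, q_5 = 2*23 + 15 = 61.
  i=6: a_6=12, p_6 = 12*1167 + 440 = 14444, q_6 = 12*61 + 23 = 755.
  i=7: a_7=2, p_7 = 2*14444 + 1167 = 30055, q_7 = 2*755 + 61 = 1571.
  i=8: a_8=1, p_8 = 1*30055 + 14444 = 44499, q_8 = 1*1571 + 755 = 2326.
  i=9: a_9=1, p_9 = 1*44499 + 30055 = 74554, q_9 = 1*2326 + 1571 = 3897.
  i=10: a_10=1, p_10 = 1*74554 + 44499 = 119053, q_10 = 1*3897 + 2326 = 6223.
  i=11: a_11=7, p_11 = 7*119053 + 74554 = 907925, q_11 = 7*6223 + 3897 = 47458.
Check: 907925^2 - 366*47458^2 = 824327805625 - 824327805624 = 1, so (x, y) = (907925, 47458) solves the equation, and by the theorem it is the least positive solution.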